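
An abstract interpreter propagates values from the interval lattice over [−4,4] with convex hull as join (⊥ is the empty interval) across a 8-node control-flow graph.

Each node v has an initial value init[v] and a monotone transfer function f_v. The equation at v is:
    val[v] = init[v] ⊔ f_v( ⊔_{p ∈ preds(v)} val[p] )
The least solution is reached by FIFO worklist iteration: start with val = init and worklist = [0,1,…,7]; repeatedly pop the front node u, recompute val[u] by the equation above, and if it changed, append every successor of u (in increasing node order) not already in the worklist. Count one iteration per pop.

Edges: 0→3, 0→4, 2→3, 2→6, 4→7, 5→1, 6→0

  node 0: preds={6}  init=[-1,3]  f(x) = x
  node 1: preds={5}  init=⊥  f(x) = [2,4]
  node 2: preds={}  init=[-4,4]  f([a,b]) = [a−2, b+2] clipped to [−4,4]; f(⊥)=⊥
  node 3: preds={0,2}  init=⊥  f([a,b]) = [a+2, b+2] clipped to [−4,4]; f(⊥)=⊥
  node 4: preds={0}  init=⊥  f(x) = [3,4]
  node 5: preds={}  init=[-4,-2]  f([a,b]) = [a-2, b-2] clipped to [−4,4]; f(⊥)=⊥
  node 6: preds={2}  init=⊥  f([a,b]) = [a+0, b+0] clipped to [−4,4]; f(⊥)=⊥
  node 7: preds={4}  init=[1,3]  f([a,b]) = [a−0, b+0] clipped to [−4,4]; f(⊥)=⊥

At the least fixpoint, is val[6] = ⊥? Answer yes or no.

Trace (11 dequeues):
  [1] u=0 | in ⊥ | out [-1,3] | ==
  [2] u=1 | in [-4,-2] | out [2,4] | prev ⊥ | push {}
  [3] u=2 | in ⊥ | out [-4,4] | ==
  [4] u=3 | in [-4,4] | out [-2,4] | prev ⊥ | push {}
  [5] u=4 | in [-1,3] | out [3,4] | prev ⊥ | push {}
  [6] u=5 | in ⊥ | out [-4,-2] | ==
  [7] u=6 | in [-4,4] | out [-4,4] | prev ⊥ | push {0}
  [8] u=7 | in [3,4] | out [1,4] | prev [1,3] | push {}
  [9] u=0 | in [-4,4] | out [-4,4] | prev [-1,3] | push {3,4}
  [10] u=3 | in [-4,4] | out [-2,4] | ==
  [11] u=4 | in [-4,4] | out [3,4] | ==

Converged values:
  [0] [-4,4]
  [1] [2,4]
  [2] [-4,4]
  [3] [-2,4]
  [4] [3,4]
  [5] [-4,-2]
  [6] [-4,4]
  [7] [1,4]

no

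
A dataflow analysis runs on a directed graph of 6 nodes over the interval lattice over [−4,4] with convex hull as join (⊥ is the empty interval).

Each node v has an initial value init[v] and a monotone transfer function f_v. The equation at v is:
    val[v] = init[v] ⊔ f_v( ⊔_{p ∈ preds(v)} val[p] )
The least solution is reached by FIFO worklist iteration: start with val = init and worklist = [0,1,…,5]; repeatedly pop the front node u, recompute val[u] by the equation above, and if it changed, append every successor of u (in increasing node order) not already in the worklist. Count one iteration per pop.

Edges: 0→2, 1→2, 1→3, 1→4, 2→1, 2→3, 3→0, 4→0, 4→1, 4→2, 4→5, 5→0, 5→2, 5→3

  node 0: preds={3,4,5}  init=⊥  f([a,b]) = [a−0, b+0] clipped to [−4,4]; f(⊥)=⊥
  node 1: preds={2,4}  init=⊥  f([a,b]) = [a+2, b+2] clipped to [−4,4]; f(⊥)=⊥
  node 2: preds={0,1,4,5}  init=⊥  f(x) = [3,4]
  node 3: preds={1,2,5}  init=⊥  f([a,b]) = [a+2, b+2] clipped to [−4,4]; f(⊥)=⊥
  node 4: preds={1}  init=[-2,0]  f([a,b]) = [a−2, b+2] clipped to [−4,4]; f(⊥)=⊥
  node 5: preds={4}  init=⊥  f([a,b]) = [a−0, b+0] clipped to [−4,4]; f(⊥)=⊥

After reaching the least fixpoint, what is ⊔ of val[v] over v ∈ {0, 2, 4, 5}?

[-2,4]

Iteration log — 12 steps:
  step 1. node 0  ⊔preds=[-2,0]  new=[-2,0]  old=⊥  +wl: 
  step 2. node 1  ⊔preds=[-2,0]  new=[0,2]  old=⊥  +wl: 
  step 3. node 2  ⊔preds=[-2,2]  new=[3,4]  old=⊥  +wl: 1
  step 4. node 3  ⊔preds=[0,4]  new=[2,4]  old=⊥  +wl: 0
  step 5. node 4  ⊔preds=[0,2]  new=[-2,4]  old=[-2,0]  +wl: 2
  step 6. node 5  ⊔preds=[-2,4]  new=[-2,4]  old=⊥  +wl: 3
  step 7. node 1  ⊔preds=[-2,4]  new=[0,4]  old=[0,2]  +wl: 4
  step 8. node 0  ⊔preds=[-2,4]  new=[-2,4]  old=[-2,0]  +wl: 
  step 9. node 2  ⊔preds=[-2,4]  new=[3,4]  stable
  step 10. node 3  ⊔preds=[-2,4]  new=[0,4]  old=[2,4]  +wl: 0
  step 11. node 4  ⊔preds=[0,4]  new=[-2,4]  stable
  step 12. node 0  ⊔preds=[-2,4]  new=[-2,4]  stable

Least fixpoint reached:
  node 0: [-2,4]
  node 1: [0,4]
  node 2: [3,4]
  node 3: [0,4]
  node 4: [-2,4]
  node 5: [-2,4]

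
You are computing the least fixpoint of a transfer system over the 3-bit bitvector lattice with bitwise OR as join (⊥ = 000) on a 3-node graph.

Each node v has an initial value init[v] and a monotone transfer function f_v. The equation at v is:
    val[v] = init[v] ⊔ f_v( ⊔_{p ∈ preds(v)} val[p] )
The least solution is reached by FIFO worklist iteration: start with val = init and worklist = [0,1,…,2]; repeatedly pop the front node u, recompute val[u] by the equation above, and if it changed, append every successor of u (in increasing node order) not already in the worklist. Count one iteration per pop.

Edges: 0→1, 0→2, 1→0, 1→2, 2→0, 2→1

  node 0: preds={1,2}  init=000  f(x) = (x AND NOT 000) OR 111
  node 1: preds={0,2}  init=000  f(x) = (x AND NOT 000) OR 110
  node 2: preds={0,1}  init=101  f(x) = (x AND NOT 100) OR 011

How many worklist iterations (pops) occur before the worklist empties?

5

Worklist (5 pops):
  #1 pop 0: in=101 → 111 (was 000); enqueue []
  #2 pop 1: in=111 → 111 (was 000); enqueue [0]
  #3 pop 2: in=111 → 111 (was 101); enqueue [1]
  #4 pop 0: in=111 → 111 (no change)
  #5 pop 1: in=111 → 111 (no change)

Fixpoint:
  val[0] = 111
  val[1] = 111
  val[2] = 111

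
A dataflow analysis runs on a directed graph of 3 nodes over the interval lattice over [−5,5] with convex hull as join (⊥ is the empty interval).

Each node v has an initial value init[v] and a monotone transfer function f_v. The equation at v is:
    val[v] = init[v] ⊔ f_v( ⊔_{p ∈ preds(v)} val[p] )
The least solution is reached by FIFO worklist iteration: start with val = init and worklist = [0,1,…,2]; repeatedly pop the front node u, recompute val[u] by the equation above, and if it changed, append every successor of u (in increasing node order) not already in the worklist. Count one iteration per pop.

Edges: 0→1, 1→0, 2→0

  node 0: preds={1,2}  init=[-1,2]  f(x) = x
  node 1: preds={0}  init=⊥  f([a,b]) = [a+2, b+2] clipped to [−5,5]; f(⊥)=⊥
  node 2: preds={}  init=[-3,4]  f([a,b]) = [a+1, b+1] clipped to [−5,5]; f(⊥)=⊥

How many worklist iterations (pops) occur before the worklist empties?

Trace (5 dequeues):
  [1] u=0 | in [-3,4] | out [-3,4] | prev [-1,2] | push {}
  [2] u=1 | in [-3,4] | out [-1,5] | prev ⊥ | push {0}
  [3] u=2 | in ⊥ | out [-3,4] | ==
  [4] u=0 | in [-3,5] | out [-3,5] | prev [-3,4] | push {1}
  [5] u=1 | in [-3,5] | out [-1,5] | ==

Converged values:
  [0] [-3,5]
  [1] [-1,5]
  [2] [-3,4]

5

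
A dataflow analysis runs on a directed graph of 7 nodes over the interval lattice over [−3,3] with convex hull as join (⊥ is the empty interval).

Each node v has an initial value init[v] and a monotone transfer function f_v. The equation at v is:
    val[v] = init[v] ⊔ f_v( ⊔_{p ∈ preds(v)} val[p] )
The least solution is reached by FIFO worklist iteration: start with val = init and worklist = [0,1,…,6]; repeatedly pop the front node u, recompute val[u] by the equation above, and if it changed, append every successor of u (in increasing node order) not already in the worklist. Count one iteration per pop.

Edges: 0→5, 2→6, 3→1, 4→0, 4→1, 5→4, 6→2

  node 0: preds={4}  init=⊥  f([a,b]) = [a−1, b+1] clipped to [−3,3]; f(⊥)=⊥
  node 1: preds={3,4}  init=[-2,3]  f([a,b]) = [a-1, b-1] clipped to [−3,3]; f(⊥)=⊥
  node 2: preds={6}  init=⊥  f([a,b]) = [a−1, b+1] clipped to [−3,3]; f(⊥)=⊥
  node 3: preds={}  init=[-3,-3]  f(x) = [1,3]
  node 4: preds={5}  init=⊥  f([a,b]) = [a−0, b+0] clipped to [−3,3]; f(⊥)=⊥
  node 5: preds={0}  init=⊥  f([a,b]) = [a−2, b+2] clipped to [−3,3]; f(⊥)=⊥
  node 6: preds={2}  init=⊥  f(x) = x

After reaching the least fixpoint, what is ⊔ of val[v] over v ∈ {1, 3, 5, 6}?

[-3,3]

Trace (8 dequeues):
  [1] u=0 | in ⊥ | out ⊥ | ==
  [2] u=1 | in [-3,-3] | out [-3,3] | prev [-2,3] | push {}
  [3] u=2 | in ⊥ | out ⊥ | ==
  [4] u=3 | in ⊥ | out [-3,3] | prev [-3,-3] | push {1}
  [5] u=4 | in ⊥ | out ⊥ | ==
  [6] u=5 | in ⊥ | out ⊥ | ==
  [7] u=6 | in ⊥ | out ⊥ | ==
  [8] u=1 | in [-3,3] | out [-3,3] | ==

Converged values:
  [0] ⊥
  [1] [-3,3]
  [2] ⊥
  [3] [-3,3]
  [4] ⊥
  [5] ⊥
  [6] ⊥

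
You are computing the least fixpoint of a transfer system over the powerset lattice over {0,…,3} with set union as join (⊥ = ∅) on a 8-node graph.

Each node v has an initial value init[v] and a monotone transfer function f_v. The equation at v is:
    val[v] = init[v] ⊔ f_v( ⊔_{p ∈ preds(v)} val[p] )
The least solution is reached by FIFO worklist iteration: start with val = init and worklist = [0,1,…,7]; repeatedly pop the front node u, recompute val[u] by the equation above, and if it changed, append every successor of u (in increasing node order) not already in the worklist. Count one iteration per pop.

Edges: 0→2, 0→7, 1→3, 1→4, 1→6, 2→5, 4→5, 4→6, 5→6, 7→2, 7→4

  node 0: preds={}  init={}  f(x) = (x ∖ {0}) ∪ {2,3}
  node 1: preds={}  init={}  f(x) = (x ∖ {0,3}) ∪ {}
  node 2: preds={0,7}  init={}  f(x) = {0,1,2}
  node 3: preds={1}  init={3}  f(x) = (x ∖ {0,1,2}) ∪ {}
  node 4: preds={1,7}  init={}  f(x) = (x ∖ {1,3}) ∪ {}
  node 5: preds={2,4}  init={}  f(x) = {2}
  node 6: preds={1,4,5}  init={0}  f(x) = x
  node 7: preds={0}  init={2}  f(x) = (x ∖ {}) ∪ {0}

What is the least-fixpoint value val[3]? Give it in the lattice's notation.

Iteration log — 12 steps:
  step 1. node 0  ⊔preds={}  new={2,3}  old={}  +wl: 
  step 2. node 1  ⊔preds={}  new={}  stable
  step 3. node 2  ⊔preds={2,3}  new={0,1,2}  old={}  +wl: 
  step 4. node 3  ⊔preds={}  new={3}  stable
  step 5. node 4  ⊔preds={2}  new={2}  old={}  +wl: 
  step 6. node 5  ⊔preds={0,1,2}  new={2}  old={}  +wl: 
  step 7. node 6  ⊔preds={2}  new={0,2}  old={0}  +wl: 
  step 8. node 7  ⊔preds={2,3}  new={0,2,3}  old={2}  +wl: 2,4
  step 9. node 2  ⊔preds={0,2,3}  new={0,1,2}  stable
  step 10. node 4  ⊔preds={0,2,3}  new={0,2}  old={2}  +wl: 5,6
  step 11. node 5  ⊔preds={0,1,2}  new={2}  stable
  step 12. node 6  ⊔preds={0,2}  new={0,2}  stable

Least fixpoint reached:
  node 0: {2,3}
  node 1: {}
  node 2: {0,1,2}
  node 3: {3}
  node 4: {0,2}
  node 5: {2}
  node 6: {0,2}
  node 7: {0,2,3}

{3}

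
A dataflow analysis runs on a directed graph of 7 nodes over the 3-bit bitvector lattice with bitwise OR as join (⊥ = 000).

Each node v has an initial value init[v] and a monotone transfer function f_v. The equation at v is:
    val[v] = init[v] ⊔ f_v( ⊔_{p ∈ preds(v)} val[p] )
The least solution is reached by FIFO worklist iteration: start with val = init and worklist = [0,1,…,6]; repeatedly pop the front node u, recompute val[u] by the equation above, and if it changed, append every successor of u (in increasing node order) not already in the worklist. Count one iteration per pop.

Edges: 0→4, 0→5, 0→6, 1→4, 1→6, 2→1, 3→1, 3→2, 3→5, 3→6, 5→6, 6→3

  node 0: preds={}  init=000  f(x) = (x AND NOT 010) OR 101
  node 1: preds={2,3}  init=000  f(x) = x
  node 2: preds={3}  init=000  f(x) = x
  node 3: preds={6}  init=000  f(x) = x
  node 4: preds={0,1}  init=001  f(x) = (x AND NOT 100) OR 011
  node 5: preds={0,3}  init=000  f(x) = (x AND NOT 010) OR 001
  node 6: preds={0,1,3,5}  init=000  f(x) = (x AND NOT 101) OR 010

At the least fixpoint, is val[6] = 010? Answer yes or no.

Trace (14 dequeues):
  [1] u=0 | in 000 | out 101 | prev 000 | push {}
  [2] u=1 | in 000 | out 000 | ==
  [3] u=2 | in 000 | out 000 | ==
  [4] u=3 | in 000 | out 000 | ==
  [5] u=4 | in 101 | out 011 | prev 001 | push {}
  [6] u=5 | in 101 | out 101 | prev 000 | push {}
  [7] u=6 | in 101 | out 010 | prev 000 | push {3}
  [8] u=3 | in 010 | out 010 | prev 000 | push {1,2,5,6}
  [9] u=1 | in 010 | out 010 | prev 000 | push {4}
  [10] u=2 | in 010 | out 010 | prev 000 | push {1}
  [11] u=5 | in 111 | out 101 | ==
  [12] u=6 | in 111 | out 010 | ==
  [13] u=4 | in 111 | out 011 | ==
  [14] u=1 | in 010 | out 010 | ==

Converged values:
  [0] 101
  [1] 010
  [2] 010
  [3] 010
  [4] 011
  [5] 101
  [6] 010

yes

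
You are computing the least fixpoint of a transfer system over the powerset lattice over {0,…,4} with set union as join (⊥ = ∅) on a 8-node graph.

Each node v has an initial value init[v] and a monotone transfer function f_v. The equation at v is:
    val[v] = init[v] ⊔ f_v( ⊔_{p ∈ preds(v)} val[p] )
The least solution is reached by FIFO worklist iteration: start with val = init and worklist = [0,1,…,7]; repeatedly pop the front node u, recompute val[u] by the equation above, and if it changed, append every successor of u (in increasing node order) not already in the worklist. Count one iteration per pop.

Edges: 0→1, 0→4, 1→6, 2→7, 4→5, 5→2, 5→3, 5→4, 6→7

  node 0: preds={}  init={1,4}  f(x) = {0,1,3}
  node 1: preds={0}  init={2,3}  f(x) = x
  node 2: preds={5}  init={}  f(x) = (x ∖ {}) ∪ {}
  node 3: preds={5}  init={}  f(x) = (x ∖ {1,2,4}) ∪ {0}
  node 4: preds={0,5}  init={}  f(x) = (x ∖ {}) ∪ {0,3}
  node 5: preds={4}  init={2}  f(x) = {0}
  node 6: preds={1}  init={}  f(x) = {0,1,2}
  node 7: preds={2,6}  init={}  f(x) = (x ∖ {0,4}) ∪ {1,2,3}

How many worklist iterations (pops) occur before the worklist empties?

Iteration log — 12 steps:
  step 1. node 0  ⊔preds={}  new={0,1,3,4}  old={1,4}  +wl: 
  step 2. node 1  ⊔preds={0,1,3,4}  new={0,1,2,3,4}  old={2,3}  +wl: 
  step 3. node 2  ⊔preds={2}  new={2}  old={}  +wl: 
  step 4. node 3  ⊔preds={2}  new={0}  old={}  +wl: 
  step 5. node 4  ⊔preds={0,1,2,3,4}  new={0,1,2,3,4}  old={}  +wl: 
  step 6. node 5  ⊔preds={0,1,2,3,4}  new={0,2}  old={2}  +wl: 2,3,4
  step 7. node 6  ⊔preds={0,1,2,3,4}  new={0,1,2}  old={}  +wl: 
  step 8. node 7  ⊔preds={0,1,2}  new={1,2,3}  old={}  +wl: 
  step 9. node 2  ⊔preds={0,2}  new={0,2}  old={2}  +wl: 7
  step 10. node 3  ⊔preds={0,2}  new={0}  stable
  step 11. node 4  ⊔preds={0,1,2,3,4}  new={0,1,2,3,4}  stable
  step 12. node 7  ⊔preds={0,1,2}  new={1,2,3}  stable

Least fixpoint reached:
  node 0: {0,1,3,4}
  node 1: {0,1,2,3,4}
  node 2: {0,2}
  node 3: {0}
  node 4: {0,1,2,3,4}
  node 5: {0,2}
  node 6: {0,1,2}
  node 7: {1,2,3}

12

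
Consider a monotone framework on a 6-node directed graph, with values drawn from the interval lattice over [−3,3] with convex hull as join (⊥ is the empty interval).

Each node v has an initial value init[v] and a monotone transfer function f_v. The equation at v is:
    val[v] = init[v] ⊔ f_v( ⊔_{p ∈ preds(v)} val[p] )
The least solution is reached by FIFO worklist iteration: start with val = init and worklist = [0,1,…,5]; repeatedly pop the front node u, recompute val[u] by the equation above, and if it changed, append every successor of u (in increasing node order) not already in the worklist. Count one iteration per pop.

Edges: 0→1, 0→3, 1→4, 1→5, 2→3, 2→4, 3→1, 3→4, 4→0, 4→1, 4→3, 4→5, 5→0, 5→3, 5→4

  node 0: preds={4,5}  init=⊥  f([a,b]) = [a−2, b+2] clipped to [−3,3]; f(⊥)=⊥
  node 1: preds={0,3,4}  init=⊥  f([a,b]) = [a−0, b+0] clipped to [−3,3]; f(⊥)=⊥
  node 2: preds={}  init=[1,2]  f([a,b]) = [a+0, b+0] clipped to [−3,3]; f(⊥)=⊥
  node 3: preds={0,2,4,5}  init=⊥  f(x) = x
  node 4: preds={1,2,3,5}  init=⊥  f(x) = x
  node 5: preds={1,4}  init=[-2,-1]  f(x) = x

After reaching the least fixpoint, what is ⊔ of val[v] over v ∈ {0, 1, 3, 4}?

[-3,3]

Iteration log — 16 steps:
  step 1. node 0  ⊔preds=[-2,-1]  new=[-3,1]  old=⊥  +wl: 
  step 2. node 1  ⊔preds=[-3,1]  new=[-3,1]  old=⊥  +wl: 
  step 3. node 2  ⊔preds=⊥  new=[1,2]  stable
  step 4. node 3  ⊔preds=[-3,2]  new=[-3,2]  old=⊥  +wl: 1
  step 5. node 4  ⊔preds=[-3,2]  new=[-3,2]  old=⊥  +wl: 0,3
  step 6. node 5  ⊔preds=[-3,2]  new=[-3,2]  old=[-2,-1]  +wl: 4
  step 7. node 1  ⊔preds=[-3,2]  new=[-3,2]  old=[-3,1]  +wl: 5
  step 8. node 0  ⊔preds=[-3,2]  new=[-3,3]  old=[-3,1]  +wl: 1
  step 9. node 3  ⊔preds=[-3,3]  new=[-3,3]  old=[-3,2]  +wl: 
  step 10. node 4  ⊔preds=[-3,3]  new=[-3,3]  old=[-3,2]  +wl: 0,3
  step 11. node 5  ⊔preds=[-3,3]  new=[-3,3]  old=[-3,2]  +wl: 4
  step 12. node 1  ⊔preds=[-3,3]  new=[-3,3]  old=[-3,2]  +wl: 5
  step 13. node 0  ⊔preds=[-3,3]  new=[-3,3]  stable
  step 14. node 3  ⊔preds=[-3,3]  new=[-3,3]  stable
  step 15. node 4  ⊔preds=[-3,3]  new=[-3,3]  stable
  step 16. node 5  ⊔preds=[-3,3]  new=[-3,3]  stable

Least fixpoint reached:
  node 0: [-3,3]
  node 1: [-3,3]
  node 2: [1,2]
  node 3: [-3,3]
  node 4: [-3,3]
  node 5: [-3,3]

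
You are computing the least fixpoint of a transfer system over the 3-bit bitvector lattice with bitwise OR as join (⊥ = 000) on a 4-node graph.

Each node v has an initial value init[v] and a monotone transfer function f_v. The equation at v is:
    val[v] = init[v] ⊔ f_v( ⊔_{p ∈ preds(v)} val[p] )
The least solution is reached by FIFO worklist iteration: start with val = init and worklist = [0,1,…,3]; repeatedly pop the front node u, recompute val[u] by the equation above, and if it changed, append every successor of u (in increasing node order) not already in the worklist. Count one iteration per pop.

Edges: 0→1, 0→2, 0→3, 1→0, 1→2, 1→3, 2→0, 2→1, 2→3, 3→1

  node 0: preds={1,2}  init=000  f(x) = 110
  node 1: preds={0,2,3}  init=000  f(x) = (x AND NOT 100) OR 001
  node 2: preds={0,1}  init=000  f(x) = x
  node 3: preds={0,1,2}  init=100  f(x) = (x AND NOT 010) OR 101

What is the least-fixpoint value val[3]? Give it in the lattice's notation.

Worklist (6 pops):
  #1 pop 0: in=000 → 110 (was 000); enqueue []
  #2 pop 1: in=110 → 011 (was 000); enqueue [0]
  #3 pop 2: in=111 → 111 (was 000); enqueue [1]
  #4 pop 3: in=111 → 101 (was 100); enqueue []
  #5 pop 0: in=111 → 110 (no change)
  #6 pop 1: in=111 → 011 (no change)

Fixpoint:
  val[0] = 110
  val[1] = 011
  val[2] = 111
  val[3] = 101

101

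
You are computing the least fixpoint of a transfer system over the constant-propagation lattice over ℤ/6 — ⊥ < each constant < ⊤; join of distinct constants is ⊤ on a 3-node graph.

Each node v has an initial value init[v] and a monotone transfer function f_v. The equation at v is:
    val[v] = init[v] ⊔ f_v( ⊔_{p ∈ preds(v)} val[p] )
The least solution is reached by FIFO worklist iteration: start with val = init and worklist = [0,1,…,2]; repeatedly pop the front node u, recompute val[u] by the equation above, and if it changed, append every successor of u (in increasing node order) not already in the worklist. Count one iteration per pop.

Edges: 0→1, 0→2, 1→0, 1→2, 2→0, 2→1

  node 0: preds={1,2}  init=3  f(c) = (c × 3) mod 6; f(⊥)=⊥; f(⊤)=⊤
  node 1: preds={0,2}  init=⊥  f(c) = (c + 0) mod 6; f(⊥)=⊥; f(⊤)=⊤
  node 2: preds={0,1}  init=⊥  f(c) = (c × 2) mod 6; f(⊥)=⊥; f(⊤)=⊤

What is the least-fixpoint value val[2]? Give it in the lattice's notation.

⊤

Trace (8 dequeues):
  [1] u=0 | in ⊥ | out 3 | ==
  [2] u=1 | in 3 | out 3 | prev ⊥ | push {0}
  [3] u=2 | in 3 | out 0 | prev ⊥ | push {1}
  [4] u=0 | in ⊤ | out ⊤ | prev 3 | push {2}
  [5] u=1 | in ⊤ | out ⊤ | prev 3 | push {0}
  [6] u=2 | in ⊤ | out ⊤ | prev 0 | push {1}
  [7] u=0 | in ⊤ | out ⊤ | ==
  [8] u=1 | in ⊤ | out ⊤ | ==

Converged values:
  [0] ⊤
  [1] ⊤
  [2] ⊤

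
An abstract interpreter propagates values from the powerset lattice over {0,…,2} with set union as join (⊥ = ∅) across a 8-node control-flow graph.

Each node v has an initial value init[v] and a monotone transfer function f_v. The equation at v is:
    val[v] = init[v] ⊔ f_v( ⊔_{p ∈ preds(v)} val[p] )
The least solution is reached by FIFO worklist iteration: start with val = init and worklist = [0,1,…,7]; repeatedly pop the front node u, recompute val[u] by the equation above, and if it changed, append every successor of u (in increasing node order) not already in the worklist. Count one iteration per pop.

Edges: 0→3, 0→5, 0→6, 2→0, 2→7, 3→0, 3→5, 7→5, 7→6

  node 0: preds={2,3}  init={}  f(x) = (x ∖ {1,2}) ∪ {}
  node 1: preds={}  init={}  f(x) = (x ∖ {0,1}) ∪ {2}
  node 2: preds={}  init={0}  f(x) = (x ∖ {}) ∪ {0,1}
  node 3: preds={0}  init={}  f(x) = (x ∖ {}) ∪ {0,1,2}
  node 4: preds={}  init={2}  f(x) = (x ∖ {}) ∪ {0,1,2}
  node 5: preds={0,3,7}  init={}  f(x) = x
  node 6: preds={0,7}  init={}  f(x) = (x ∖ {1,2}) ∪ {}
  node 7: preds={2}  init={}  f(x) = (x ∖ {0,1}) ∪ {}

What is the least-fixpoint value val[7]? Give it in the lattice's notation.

Worklist (9 pops):
  #1 pop 0: in={0} → {0} (was {}); enqueue []
  #2 pop 1: in={} → {2} (was {}); enqueue []
  #3 pop 2: in={} → {0,1} (was {0}); enqueue [0]
  #4 pop 3: in={0} → {0,1,2} (was {}); enqueue []
  #5 pop 4: in={} → {0,1,2} (was {2}); enqueue []
  #6 pop 5: in={0,1,2} → {0,1,2} (was {}); enqueue []
  #7 pop 6: in={0} → {0} (was {}); enqueue []
  #8 pop 7: in={0,1} → {} (no change)
  #9 pop 0: in={0,1,2} → {0} (no change)

Fixpoint:
  val[0] = {0}
  val[1] = {2}
  val[2] = {0,1}
  val[3] = {0,1,2}
  val[4] = {0,1,2}
  val[5] = {0,1,2}
  val[6] = {0}
  val[7] = {}

{}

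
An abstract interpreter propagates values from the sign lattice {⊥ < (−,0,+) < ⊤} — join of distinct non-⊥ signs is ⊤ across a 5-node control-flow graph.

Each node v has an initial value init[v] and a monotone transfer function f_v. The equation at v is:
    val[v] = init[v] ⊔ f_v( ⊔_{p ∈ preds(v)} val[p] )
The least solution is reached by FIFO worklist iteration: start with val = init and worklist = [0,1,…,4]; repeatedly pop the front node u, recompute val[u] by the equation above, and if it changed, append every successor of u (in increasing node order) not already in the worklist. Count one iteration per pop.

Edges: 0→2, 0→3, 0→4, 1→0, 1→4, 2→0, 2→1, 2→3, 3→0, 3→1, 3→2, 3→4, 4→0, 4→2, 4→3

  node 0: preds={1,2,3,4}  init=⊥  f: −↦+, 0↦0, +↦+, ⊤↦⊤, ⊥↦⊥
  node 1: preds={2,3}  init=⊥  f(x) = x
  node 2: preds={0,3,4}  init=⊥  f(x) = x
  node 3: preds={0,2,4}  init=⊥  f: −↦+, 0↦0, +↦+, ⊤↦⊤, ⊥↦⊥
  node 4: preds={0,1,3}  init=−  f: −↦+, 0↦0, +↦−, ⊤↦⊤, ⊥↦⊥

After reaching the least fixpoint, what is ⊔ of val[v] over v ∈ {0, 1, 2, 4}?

⊤

Worklist (11 pops):
  #1 pop 0: in=− → + (was ⊥); enqueue []
  #2 pop 1: in=⊥ → ⊥ (no change)
  #3 pop 2: in=⊤ → ⊤ (was ⊥); enqueue [0,1]
  #4 pop 3: in=⊤ → ⊤ (was ⊥); enqueue [2]
  #5 pop 4: in=⊤ → ⊤ (was −); enqueue [3]
  #6 pop 0: in=⊤ → ⊤ (was +); enqueue [4]
  #7 pop 1: in=⊤ → ⊤ (was ⊥); enqueue [0]
  #8 pop 2: in=⊤ → ⊤ (no change)
  #9 pop 3: in=⊤ → ⊤ (no change)
  #10 pop 4: in=⊤ → ⊤ (no change)
  #11 pop 0: in=⊤ → ⊤ (no change)

Fixpoint:
  val[0] = ⊤
  val[1] = ⊤
  val[2] = ⊤
  val[3] = ⊤
  val[4] = ⊤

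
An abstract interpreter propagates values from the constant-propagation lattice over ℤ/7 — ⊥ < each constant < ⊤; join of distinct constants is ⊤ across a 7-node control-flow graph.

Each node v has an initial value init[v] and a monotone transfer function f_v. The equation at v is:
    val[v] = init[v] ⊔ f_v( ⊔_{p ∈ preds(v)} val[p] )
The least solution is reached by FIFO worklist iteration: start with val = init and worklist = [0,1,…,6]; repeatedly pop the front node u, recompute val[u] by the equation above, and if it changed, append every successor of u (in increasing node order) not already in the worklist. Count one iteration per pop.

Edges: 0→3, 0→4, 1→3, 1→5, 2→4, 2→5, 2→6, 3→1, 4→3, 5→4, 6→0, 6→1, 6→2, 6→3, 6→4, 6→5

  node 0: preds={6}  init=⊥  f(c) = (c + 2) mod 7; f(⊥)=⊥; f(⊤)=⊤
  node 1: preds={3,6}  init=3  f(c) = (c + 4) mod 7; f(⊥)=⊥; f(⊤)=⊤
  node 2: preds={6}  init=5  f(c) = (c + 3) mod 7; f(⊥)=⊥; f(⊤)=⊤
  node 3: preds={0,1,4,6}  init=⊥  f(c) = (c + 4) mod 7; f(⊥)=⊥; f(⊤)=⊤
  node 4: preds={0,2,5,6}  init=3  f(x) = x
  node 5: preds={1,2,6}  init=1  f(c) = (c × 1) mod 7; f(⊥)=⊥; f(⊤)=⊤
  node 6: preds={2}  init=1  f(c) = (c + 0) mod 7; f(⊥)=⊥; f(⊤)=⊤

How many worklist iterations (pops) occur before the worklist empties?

15

Iteration log — 15 steps:
  step 1. node 0  ⊔preds=1  new=3  old=⊥  +wl: 
  step 2. node 1  ⊔preds=1  new=⊤  old=3  +wl: 
  step 3. node 2  ⊔preds=1  new=⊤  old=5  +wl: 
  step 4. node 3  ⊔preds=⊤  new=⊤  old=⊥  +wl: 1
  step 5. node 4  ⊔preds=⊤  new=⊤  old=3  +wl: 3
  step 6. node 5  ⊔preds=⊤  new=⊤  old=1  +wl: 4
  step 7. node 6  ⊔preds=⊤  new=⊤  old=1  +wl: 0,2,5
  step 8. node 1  ⊔preds=⊤  new=⊤  stable
  step 9. node 3  ⊔preds=⊤  new=⊤  stable
  step 10. node 4  ⊔preds=⊤  new=⊤  stable
  step 11. node 0  ⊔preds=⊤  new=⊤  old=3  +wl: 3,4
  step 12. node 2  ⊔preds=⊤  new=⊤  stable
  step 13. node 5  ⊔preds=⊤  new=⊤  stable
  step 14. node 3  ⊔preds=⊤  new=⊤  stable
  step 15. node 4  ⊔preds=⊤  new=⊤  stable

Least fixpoint reached:
  node 0: ⊤
  node 1: ⊤
  node 2: ⊤
  node 3: ⊤
  node 4: ⊤
  node 5: ⊤
  node 6: ⊤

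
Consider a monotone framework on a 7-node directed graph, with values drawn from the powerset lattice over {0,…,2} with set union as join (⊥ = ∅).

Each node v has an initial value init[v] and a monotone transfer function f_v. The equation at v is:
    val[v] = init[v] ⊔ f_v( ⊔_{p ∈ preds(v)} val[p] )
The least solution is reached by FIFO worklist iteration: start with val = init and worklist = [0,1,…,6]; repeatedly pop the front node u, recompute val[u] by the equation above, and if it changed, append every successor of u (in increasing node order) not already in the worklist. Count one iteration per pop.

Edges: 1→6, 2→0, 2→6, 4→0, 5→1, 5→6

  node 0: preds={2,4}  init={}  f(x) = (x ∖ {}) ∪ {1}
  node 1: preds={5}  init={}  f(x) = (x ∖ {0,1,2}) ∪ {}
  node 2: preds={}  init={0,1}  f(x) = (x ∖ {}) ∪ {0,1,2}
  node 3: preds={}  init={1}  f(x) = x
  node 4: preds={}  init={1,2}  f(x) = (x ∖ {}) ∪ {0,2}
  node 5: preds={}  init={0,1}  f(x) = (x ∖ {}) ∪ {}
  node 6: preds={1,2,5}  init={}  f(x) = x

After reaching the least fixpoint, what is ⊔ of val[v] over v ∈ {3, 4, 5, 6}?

Trace (8 dequeues):
  [1] u=0 | in {0,1,2} | out {0,1,2} | prev {} | push {}
  [2] u=1 | in {0,1} | out {} | ==
  [3] u=2 | in {} | out {0,1,2} | prev {0,1} | push {0}
  [4] u=3 | in {} | out {1} | ==
  [5] u=4 | in {} | out {0,1,2} | prev {1,2} | push {}
  [6] u=5 | in {} | out {0,1} | ==
  [7] u=6 | in {0,1,2} | out {0,1,2} | prev {} | push {}
  [8] u=0 | in {0,1,2} | out {0,1,2} | ==

Converged values:
  [0] {0,1,2}
  [1] {}
  [2] {0,1,2}
  [3] {1}
  [4] {0,1,2}
  [5] {0,1}
  [6] {0,1,2}

{0,1,2}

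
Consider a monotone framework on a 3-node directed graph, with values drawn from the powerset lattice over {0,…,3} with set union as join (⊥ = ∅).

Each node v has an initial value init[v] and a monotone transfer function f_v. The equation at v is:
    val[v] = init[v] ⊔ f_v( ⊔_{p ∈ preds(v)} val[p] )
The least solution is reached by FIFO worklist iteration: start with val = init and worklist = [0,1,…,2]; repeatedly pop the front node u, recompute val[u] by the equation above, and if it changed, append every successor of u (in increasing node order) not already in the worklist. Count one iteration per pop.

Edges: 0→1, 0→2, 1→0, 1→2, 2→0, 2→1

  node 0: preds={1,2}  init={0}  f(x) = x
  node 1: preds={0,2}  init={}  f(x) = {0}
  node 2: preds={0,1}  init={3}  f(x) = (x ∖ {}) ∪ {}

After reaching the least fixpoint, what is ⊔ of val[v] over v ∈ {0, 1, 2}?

Iteration log — 5 steps:
  step 1. node 0  ⊔preds={3}  new={0,3}  old={0}  +wl: 
  step 2. node 1  ⊔preds={0,3}  new={0}  old={}  +wl: 0
  step 3. node 2  ⊔preds={0,3}  new={0,3}  old={3}  +wl: 1
  step 4. node 0  ⊔preds={0,3}  new={0,3}  stable
  step 5. node 1  ⊔preds={0,3}  new={0}  stable

Least fixpoint reached:
  node 0: {0,3}
  node 1: {0}
  node 2: {0,3}

{0,3}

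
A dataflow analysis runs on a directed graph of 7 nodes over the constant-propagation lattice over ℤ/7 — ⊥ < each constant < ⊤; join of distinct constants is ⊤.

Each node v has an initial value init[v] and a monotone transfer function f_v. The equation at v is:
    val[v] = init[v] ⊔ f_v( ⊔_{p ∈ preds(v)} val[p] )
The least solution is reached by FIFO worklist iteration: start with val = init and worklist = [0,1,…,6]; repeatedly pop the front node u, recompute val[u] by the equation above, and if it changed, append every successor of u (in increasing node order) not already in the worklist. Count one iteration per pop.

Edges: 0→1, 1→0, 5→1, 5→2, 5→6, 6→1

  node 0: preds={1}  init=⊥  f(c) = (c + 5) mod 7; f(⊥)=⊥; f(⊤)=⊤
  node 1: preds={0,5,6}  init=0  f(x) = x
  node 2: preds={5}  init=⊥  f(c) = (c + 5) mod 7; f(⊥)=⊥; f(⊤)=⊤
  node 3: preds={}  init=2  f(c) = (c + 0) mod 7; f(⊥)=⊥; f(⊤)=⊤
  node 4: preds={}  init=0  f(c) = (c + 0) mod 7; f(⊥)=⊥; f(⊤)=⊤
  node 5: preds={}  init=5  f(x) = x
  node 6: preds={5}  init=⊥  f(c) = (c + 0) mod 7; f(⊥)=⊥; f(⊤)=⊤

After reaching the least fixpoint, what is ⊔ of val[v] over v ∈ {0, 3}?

Worklist (9 pops):
  #1 pop 0: in=0 → 5 (was ⊥); enqueue []
  #2 pop 1: in=5 → ⊤ (was 0); enqueue [0]
  #3 pop 2: in=5 → 3 (was ⊥); enqueue []
  #4 pop 3: in=⊥ → 2 (no change)
  #5 pop 4: in=⊥ → 0 (no change)
  #6 pop 5: in=⊥ → 5 (no change)
  #7 pop 6: in=5 → 5 (was ⊥); enqueue [1]
  #8 pop 0: in=⊤ → ⊤ (was 5); enqueue []
  #9 pop 1: in=⊤ → ⊤ (no change)

Fixpoint:
  val[0] = ⊤
  val[1] = ⊤
  val[2] = 3
  val[3] = 2
  val[4] = 0
  val[5] = 5
  val[6] = 5

⊤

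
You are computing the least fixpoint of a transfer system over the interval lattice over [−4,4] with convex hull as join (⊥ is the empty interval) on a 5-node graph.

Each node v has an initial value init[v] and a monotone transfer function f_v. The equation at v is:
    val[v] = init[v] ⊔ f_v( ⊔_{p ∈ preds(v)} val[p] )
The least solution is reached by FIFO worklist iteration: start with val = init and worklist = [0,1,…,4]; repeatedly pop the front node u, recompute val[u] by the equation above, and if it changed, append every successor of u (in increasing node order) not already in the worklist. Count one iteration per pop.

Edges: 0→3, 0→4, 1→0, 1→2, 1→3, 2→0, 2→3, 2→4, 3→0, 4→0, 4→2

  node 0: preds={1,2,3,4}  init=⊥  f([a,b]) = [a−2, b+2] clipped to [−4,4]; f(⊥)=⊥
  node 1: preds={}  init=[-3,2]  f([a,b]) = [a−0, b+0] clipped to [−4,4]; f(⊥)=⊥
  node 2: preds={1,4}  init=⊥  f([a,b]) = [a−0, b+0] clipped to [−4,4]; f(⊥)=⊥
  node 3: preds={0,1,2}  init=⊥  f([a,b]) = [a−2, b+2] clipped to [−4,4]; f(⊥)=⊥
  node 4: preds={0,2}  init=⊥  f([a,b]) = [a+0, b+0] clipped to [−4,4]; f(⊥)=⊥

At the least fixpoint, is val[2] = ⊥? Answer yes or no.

Iteration log — 10 steps:
  step 1. node 0  ⊔preds=[-3,2]  new=[-4,4]  old=⊥  +wl: 
  step 2. node 1  ⊔preds=⊥  new=[-3,2]  stable
  step 3. node 2  ⊔preds=[-3,2]  new=[-3,2]  old=⊥  +wl: 0
  step 4. node 3  ⊔preds=[-4,4]  new=[-4,4]  old=⊥  +wl: 
  step 5. node 4  ⊔preds=[-4,4]  new=[-4,4]  old=⊥  +wl: 2
  step 6. node 0  ⊔preds=[-4,4]  new=[-4,4]  stable
  step 7. node 2  ⊔preds=[-4,4]  new=[-4,4]  old=[-3,2]  +wl: 0,3,4
  step 8. node 0  ⊔preds=[-4,4]  new=[-4,4]  stable
  step 9. node 3  ⊔preds=[-4,4]  new=[-4,4]  stable
  step 10. node 4  ⊔preds=[-4,4]  new=[-4,4]  stable

Least fixpoint reached:
  node 0: [-4,4]
  node 1: [-3,2]
  node 2: [-4,4]
  node 3: [-4,4]
  node 4: [-4,4]

no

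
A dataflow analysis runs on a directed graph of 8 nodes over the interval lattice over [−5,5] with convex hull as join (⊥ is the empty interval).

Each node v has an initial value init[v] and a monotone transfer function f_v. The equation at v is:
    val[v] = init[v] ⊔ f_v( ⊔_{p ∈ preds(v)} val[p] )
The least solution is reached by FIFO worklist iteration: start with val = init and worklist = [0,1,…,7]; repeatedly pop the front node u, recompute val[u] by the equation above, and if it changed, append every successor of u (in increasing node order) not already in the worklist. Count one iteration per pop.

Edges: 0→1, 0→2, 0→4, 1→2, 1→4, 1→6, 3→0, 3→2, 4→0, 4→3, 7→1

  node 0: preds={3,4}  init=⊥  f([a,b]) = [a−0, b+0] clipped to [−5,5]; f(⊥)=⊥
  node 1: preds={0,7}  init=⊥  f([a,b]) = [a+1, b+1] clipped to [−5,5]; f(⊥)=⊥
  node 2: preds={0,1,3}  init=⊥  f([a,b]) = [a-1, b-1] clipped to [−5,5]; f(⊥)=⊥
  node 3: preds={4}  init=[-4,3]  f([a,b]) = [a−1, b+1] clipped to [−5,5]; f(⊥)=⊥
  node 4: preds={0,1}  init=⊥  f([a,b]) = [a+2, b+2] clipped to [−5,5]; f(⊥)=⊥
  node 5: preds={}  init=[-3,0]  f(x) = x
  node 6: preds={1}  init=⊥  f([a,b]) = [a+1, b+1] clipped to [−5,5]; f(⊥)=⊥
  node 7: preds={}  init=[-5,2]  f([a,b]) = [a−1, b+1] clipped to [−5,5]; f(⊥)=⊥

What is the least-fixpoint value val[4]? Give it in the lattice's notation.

Worklist (15 pops):
  #1 pop 0: in=[-4,3] → [-4,3] (was ⊥); enqueue []
  #2 pop 1: in=[-5,3] → [-4,4] (was ⊥); enqueue []
  #3 pop 2: in=[-4,4] → [-5,3] (was ⊥); enqueue []
  #4 pop 3: in=⊥ → [-4,3] (no change)
  #5 pop 4: in=[-4,4] → [-2,5] (was ⊥); enqueue [0,3]
  #6 pop 5: in=⊥ → [-3,0] (no change)
  #7 pop 6: in=[-4,4] → [-3,5] (was ⊥); enqueue []
  #8 pop 7: in=⊥ → [-5,2] (no change)
  #9 pop 0: in=[-4,5] → [-4,5] (was [-4,3]); enqueue [1,2,4]
  #10 pop 3: in=[-2,5] → [-4,5] (was [-4,3]); enqueue [0]
  #11 pop 1: in=[-5,5] → [-4,5] (was [-4,4]); enqueue [6]
  #12 pop 2: in=[-4,5] → [-5,4] (was [-5,3]); enqueue []
  #13 pop 4: in=[-4,5] → [-2,5] (no change)
  #14 pop 0: in=[-4,5] → [-4,5] (no change)
  #15 pop 6: in=[-4,5] → [-3,5] (no change)

Fixpoint:
  val[0] = [-4,5]
  val[1] = [-4,5]
  val[2] = [-5,4]
  val[3] = [-4,5]
  val[4] = [-2,5]
  val[5] = [-3,0]
  val[6] = [-3,5]
  val[7] = [-5,2]

[-2,5]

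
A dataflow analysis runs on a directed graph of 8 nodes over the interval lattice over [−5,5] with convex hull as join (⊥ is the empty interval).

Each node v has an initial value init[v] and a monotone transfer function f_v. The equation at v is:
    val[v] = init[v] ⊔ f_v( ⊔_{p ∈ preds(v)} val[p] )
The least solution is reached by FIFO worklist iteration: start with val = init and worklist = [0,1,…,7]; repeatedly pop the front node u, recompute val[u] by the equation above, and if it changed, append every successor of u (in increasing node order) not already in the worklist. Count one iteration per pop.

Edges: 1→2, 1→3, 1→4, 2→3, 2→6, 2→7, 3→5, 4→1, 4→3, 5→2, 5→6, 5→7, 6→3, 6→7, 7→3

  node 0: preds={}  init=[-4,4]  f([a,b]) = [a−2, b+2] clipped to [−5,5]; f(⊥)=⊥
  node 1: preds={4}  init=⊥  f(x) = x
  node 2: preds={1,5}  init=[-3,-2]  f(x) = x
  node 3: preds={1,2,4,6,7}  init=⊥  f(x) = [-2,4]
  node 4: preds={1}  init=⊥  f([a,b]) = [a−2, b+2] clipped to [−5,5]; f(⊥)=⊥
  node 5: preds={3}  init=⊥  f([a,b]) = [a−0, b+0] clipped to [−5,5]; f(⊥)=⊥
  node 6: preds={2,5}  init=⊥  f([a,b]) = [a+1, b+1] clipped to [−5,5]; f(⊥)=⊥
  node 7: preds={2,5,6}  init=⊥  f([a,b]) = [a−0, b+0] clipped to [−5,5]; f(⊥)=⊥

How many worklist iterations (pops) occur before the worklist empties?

Worklist (12 pops):
  #1 pop 0: in=⊥ → [-4,4] (no change)
  #2 pop 1: in=⊥ → ⊥ (no change)
  #3 pop 2: in=⊥ → [-3,-2] (no change)
  #4 pop 3: in=[-3,-2] → [-2,4] (was ⊥); enqueue []
  #5 pop 4: in=⊥ → ⊥ (no change)
  #6 pop 5: in=[-2,4] → [-2,4] (was ⊥); enqueue [2]
  #7 pop 6: in=[-3,4] → [-2,5] (was ⊥); enqueue [3]
  #8 pop 7: in=[-3,5] → [-3,5] (was ⊥); enqueue []
  #9 pop 2: in=[-2,4] → [-3,4] (was [-3,-2]); enqueue [6,7]
  #10 pop 3: in=[-3,5] → [-2,4] (no change)
  #11 pop 6: in=[-3,4] → [-2,5] (no change)
  #12 pop 7: in=[-3,5] → [-3,5] (no change)

Fixpoint:
  val[0] = [-4,4]
  val[1] = ⊥
  val[2] = [-3,4]
  val[3] = [-2,4]
  val[4] = ⊥
  val[5] = [-2,4]
  val[6] = [-2,5]
  val[7] = [-3,5]

12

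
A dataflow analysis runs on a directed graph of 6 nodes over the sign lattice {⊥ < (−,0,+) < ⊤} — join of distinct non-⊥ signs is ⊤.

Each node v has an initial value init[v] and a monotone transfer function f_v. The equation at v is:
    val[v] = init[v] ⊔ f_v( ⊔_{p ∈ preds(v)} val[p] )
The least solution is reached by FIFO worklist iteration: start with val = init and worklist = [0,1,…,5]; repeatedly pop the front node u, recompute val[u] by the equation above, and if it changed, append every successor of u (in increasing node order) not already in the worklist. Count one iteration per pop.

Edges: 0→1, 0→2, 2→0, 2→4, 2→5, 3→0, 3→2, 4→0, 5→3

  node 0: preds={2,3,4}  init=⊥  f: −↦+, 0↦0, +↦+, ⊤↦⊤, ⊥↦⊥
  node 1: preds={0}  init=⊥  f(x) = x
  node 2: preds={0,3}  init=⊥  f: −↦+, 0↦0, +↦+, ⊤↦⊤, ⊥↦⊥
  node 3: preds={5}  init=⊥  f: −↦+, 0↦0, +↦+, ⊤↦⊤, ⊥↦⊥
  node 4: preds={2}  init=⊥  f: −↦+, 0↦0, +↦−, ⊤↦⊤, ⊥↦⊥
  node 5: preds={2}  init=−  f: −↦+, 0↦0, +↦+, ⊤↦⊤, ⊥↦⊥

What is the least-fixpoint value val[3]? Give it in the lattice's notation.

⊤

Trace (20 dequeues):
  [1] u=0 | in ⊥ | out ⊥ | ==
  [2] u=1 | in ⊥ | out ⊥ | ==
  [3] u=2 | in ⊥ | out ⊥ | ==
  [4] u=3 | in − | out + | prev ⊥ | push {0,2}
  [5] u=4 | in ⊥ | out ⊥ | ==
  [6] u=5 | in ⊥ | out − | ==
  [7] u=0 | in + | out + | prev ⊥ | push {1}
  [8] u=2 | in + | out + | prev ⊥ | push {0,4,5}
  [9] u=1 | in + | out + | prev ⊥ | push {}
  [10] u=0 | in + | out + | ==
  [11] u=4 | in + | out − | prev ⊥ | push {0}
  [12] u=5 | in + | out ⊤ | prev − | push {3}
  [13] u=0 | in ⊤ | out ⊤ | prev + | push {1,2}
  [14] u=3 | in ⊤ | out ⊤ | prev + | push {0}
  [15] u=1 | in ⊤ | out ⊤ | prev + | push {}
  [16] u=2 | in ⊤ | out ⊤ | prev + | push {4,5}
  [17] u=0 | in ⊤ | out ⊤ | ==
  [18] u=4 | in ⊤ | out ⊤ | prev − | push {0}
  [19] u=5 | in ⊤ | out ⊤ | ==
  [20] u=0 | in ⊤ | out ⊤ | ==

Converged values:
  [0] ⊤
  [1] ⊤
  [2] ⊤
  [3] ⊤
  [4] ⊤
  [5] ⊤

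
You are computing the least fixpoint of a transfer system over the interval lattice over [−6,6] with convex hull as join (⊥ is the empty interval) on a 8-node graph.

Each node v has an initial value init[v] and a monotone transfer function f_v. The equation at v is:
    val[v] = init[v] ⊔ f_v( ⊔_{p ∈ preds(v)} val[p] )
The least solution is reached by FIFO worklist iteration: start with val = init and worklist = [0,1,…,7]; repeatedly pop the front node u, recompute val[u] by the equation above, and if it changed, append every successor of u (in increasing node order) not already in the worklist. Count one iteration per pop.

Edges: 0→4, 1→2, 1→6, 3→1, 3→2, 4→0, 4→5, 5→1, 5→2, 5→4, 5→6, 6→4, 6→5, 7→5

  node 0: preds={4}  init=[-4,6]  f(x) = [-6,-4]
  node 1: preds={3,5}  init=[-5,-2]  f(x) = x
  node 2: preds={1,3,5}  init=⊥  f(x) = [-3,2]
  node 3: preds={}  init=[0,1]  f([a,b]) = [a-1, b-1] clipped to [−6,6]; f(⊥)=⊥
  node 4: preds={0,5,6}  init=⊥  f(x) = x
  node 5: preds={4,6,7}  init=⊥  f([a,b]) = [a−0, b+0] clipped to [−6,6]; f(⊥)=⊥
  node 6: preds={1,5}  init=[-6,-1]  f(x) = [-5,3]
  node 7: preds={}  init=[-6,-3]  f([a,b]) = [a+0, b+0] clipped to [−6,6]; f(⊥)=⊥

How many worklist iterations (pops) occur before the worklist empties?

Trace (14 dequeues):
  [1] u=0 | in ⊥ | out [-6,6] | prev [-4,6] | push {}
  [2] u=1 | in [0,1] | out [-5,1] | prev [-5,-2] | push {}
  [3] u=2 | in [-5,1] | out [-3,2] | prev ⊥ | push {}
  [4] u=3 | in ⊥ | out [0,1] | ==
  [5] u=4 | in [-6,6] | out [-6,6] | prev ⊥ | push {0}
  [6] u=5 | in [-6,6] | out [-6,6] | prev ⊥ | push {1,2,4}
  [7] u=6 | in [-6,6] | out [-6,3] | prev [-6,-1] | push {5}
  [8] u=7 | in ⊥ | out [-6,-3] | ==
  [9] u=0 | in [-6,6] | out [-6,6] | ==
  [10] u=1 | in [-6,6] | out [-6,6] | prev [-5,1] | push {6}
  [11] u=2 | in [-6,6] | out [-3,2] | ==
  [12] u=4 | in [-6,6] | out [-6,6] | ==
  [13] u=5 | in [-6,6] | out [-6,6] | ==
  [14] u=6 | in [-6,6] | out [-6,3] | ==

Converged values:
  [0] [-6,6]
  [1] [-6,6]
  [2] [-3,2]
  [3] [0,1]
  [4] [-6,6]
  [5] [-6,6]
  [6] [-6,3]
  [7] [-6,-3]

14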